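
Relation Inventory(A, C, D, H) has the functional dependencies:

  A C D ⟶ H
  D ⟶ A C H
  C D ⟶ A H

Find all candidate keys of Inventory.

Attribute D never appears on the right-hand side of any dependency, so D must belong to every candidate key.
{D}⁺ = {A, C, D, H}, which is all of the schema, so {D} is the only candidate key.

(D)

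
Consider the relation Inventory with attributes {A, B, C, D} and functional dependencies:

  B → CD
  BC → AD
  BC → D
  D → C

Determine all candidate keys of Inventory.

B

Attribute B never appears on the right-hand side of any dependency, so B must belong to every candidate key.
{B}⁺ = {A, B, C, D}, which is all of the schema, so {B} is the only candidate key.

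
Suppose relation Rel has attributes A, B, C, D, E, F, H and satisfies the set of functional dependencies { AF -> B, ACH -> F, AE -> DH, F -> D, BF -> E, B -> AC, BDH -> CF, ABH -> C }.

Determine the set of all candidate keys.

{A, F}⁺: AF→B adds B; F→D adds D; BF→E adds E; B→AC adds C; AE→DH adds H → {A, B, C, D, E, F, H}. Minimal: {F}⁺ = {D, F}; {A}⁺ = {A} — none reach the full schema.
{B, E}⁺: B→AC adds A, C; AE→DH adds D, H; BDH→CF adds F → {A, B, C, D, E, F, H}. Minimal: {E}⁺ = {E}; {B}⁺ = {A, B, C} — none reach the full schema.
{B, F}⁺: F→D adds D; BF→E adds E; B→AC adds A, C; AE→DH adds H → {A, B, C, D, E, F, H}. Minimal: {F}⁺ = {D, F}; {B}⁺ = {A, B, C} — none reach the full schema.
{B, H}⁺: B→AC adds A, C; ACH→F adds F; F→D adds D; BF→E adds E → {A, B, C, D, E, F, H}. Minimal: {H}⁺ = {H}; {B}⁺ = {A, B, C} — none reach the full schema.
{A, C, E}⁺: AE→DH adds D, H; ACH→F adds F; AF→B adds B → {A, B, C, D, E, F, H}. Minimal: {C, E}⁺ = {C, E}; {A, E}⁺ = {A, D, E, H}; {A, C}⁺ = {A, C} — none reach the full schema.
{A, C, H}⁺: ACH→F adds F; F→D adds D; AF→B adds B; BF→E adds E → {A, B, C, D, E, F, H}. Minimal: {C, H}⁺ = {C, H}; {A, H}⁺ = {A, H}; {A, C}⁺ = {A, C} — none reach the full schema.

(A, F), (B, E), (B, F), (B, H), (A, C, E), (A, C, H)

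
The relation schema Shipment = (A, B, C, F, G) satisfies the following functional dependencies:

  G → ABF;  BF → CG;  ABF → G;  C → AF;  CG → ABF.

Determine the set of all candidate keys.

G, BC, BF

{G}⁺: G→ABF adds A, B, F; BF→CG adds C → {A, B, C, F, G}.
{B, C}⁺: C→AF adds A, F; BF→CG adds G → {A, B, C, F, G}. Minimal: {C}⁺ = {A, C, F}; {B}⁺ = {B} — none reach the full schema.
{B, F}⁺: BF→CG adds C, G; C→AF adds A → {A, B, C, F, G}. Minimal: {F}⁺ = {F}; {B}⁺ = {B} — none reach the full schema.
Any other superkey contains one of these as a subset, so there are no further candidate keys.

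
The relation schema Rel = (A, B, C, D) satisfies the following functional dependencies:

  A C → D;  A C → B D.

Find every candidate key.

Attributes A, C never appear on any right-hand side, so every candidate key must contain {A, C}.
{A, C}⁺ = {A, B, C, D}, which is all of the schema, so {A, C} is the only candidate key.

(A, C)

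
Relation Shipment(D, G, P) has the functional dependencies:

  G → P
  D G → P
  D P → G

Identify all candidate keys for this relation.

Attribute D never appears on the right-hand side of any dependency, so D must belong to every candidate key.
{D}⁺ = {D}, which is not all of the schema, so we must add further attributes.
{D, G}⁺: G→P adds P → {D, G, P}. Minimal: {G}⁺ = {G, P}; {D}⁺ = {D} — none reach the full schema.
{D, P}⁺: DP→G adds G → {D, G, P}. Minimal: {P}⁺ = {P}; {D}⁺ = {D} — none reach the full schema.
Any other superkey contains one of these as a subset, so there are no further candidate keys.

(D, G), (D, P)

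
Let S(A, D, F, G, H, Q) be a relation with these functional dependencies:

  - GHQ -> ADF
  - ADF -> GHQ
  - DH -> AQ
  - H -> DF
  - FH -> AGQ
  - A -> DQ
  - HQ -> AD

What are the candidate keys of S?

(H), (A, F)

{H}⁺: H→DF adds D, F; FH→AGQ adds A, G, Q → {A, D, F, G, H, Q}.
{A, F}⁺: A→DQ adds D, Q; ADF→GHQ adds G, H → {A, D, F, G, H, Q}. Minimal: {F}⁺ = {F}; {A}⁺ = {A, D, Q} — none reach the full schema.
Any other superkey contains one of these as a subset, so there are no further candidate keys.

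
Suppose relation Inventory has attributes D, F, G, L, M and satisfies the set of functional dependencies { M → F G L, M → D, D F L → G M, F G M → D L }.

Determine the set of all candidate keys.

{M}⁺: M→FGL adds F, G, L; M→D adds D → {D, F, G, L, M}.
{D, F, L}⁺: DFL→GM adds G, M → {D, F, G, L, M}. Minimal: {F, L}⁺ = {F, L}; {D, L}⁺ = {D, L}; {D, F}⁺ = {D, F} — none reach the full schema.
Any other superkey contains one of these as a subset, so there are no further candidate keys.

(M), (D, F, L)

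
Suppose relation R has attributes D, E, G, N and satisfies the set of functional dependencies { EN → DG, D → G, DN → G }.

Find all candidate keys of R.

{E, N}

Attributes E, N never appear on any right-hand side, so every candidate key must contain {E, N}.
{E, N}⁺ = {D, E, G, N}, which is all of the schema, so {E, N} is the only candidate key.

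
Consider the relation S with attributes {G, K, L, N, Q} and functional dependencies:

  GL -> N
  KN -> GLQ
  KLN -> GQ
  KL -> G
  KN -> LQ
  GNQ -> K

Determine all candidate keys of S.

{K, L}, {K, N}, {G, L, Q}, {G, N, Q}

{K, L}⁺: KL→G adds G; GL→N adds N; KN→GLQ adds Q → {G, K, L, N, Q}. Minimal: {L}⁺ = {L}; {K}⁺ = {K} — none reach the full schema.
{K, N}⁺: KN→GLQ adds G, L, Q → {G, K, L, N, Q}. Minimal: {N}⁺ = {N}; {K}⁺ = {K} — none reach the full schema.
{G, L, Q}⁺: GL→N adds N; GNQ→K adds K → {G, K, L, N, Q}. Minimal: {L, Q}⁺ = {L, Q}; {G, Q}⁺ = {G, Q}; {G, L}⁺ = {G, L, N} — none reach the full schema.
{G, N, Q}⁺: GNQ→K adds K; KN→GLQ adds L → {G, K, L, N, Q}. Minimal: {N, Q}⁺ = {N, Q}; {G, Q}⁺ = {G, Q}; {G, N}⁺ = {G, N} — none reach the full schema.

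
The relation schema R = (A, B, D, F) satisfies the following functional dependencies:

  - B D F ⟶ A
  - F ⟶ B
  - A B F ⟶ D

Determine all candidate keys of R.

Attribute F never appears on the right-hand side of any dependency, so F must belong to every candidate key.
{F}⁺ = {B, F}, which is not all of the schema, so we must add further attributes.
{A, F}⁺: F→B adds B; ABF→D adds D → {A, B, D, F}. Minimal: {F}⁺ = {B, F}; {A}⁺ = {A} — none reach the full schema.
{D, F}⁺: F→B adds B; BDF→A adds A → {A, B, D, F}. Minimal: {F}⁺ = {B, F}; {D}⁺ = {D} — none reach the full schema.
Any other superkey contains one of these as a subset, so there are no further candidate keys.

{A, F}, {D, F}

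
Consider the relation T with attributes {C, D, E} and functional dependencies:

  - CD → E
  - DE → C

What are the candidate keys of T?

Attribute D never appears on the right-hand side of any dependency, so D must belong to every candidate key.
{D}⁺ = {D}, which is not all of the schema, so we must add further attributes.
{C, D}⁺: CD→E adds E → {C, D, E}. Minimal: {D}⁺ = {D}; {C}⁺ = {C} — none reach the full schema.
{D, E}⁺: DE→C adds C → {C, D, E}. Minimal: {E}⁺ = {E}; {D}⁺ = {D} — none reach the full schema.

(C, D), (D, E)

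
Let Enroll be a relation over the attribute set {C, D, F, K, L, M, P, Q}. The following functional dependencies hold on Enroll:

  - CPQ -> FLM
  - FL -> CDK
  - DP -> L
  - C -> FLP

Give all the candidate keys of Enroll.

Attribute Q never appears on the right-hand side of any dependency, so Q must belong to every candidate key.
{Q}⁺ = {Q}, which is not all of the schema, so we must add further attributes.
{C, Q}⁺: C→FLP adds F, L, P; CPQ→FLM adds M; FL→CDK adds D, K → {C, D, F, K, L, M, P, Q}. Minimal: {Q}⁺ = {Q}; {C}⁺ = {C, D, F, K, L, P} — none reach the full schema.
{F, L, Q}⁺: FL→CDK adds C, D, K; C→FLP adds P; CPQ→FLM adds M → {C, D, F, K, L, M, P, Q}. Minimal: {L, Q}⁺ = {L, Q}; {F, Q}⁺ = {F, Q}; {F, L}⁺ = {C, D, F, K, L, P} — none reach the full schema.
{D, F, P, Q}⁺: DP→L adds L; FL→CDK adds C, K; CPQ→FLM adds M → {C, D, F, K, L, M, P, Q}. Minimal: {F, P, Q}⁺ = {F, P, Q}; {D, P, Q}⁺ = {D, L, P, Q}; {D, F, Q}⁺ = {D, F, Q}; … — none reach the full schema.
Any other superkey contains one of these as a subset, so there are no further candidate keys.

(C, Q), (F, L, Q), (D, F, P, Q)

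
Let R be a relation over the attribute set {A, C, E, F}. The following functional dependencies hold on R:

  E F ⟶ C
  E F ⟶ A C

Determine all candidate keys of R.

Attributes E, F never appear on any right-hand side, so every candidate key must contain {E, F}.
{E, F}⁺ = {A, C, E, F}, which is all of the schema, so {E, F} is the only candidate key.

EF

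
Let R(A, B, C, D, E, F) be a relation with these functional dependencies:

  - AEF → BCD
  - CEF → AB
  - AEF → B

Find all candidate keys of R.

AEF, CEF

Attributes E, F never appear on any right-hand side, so every candidate key must contain {E, F}.
{E, F}⁺ = {E, F}, which is not all of the schema, so we must add further attributes.
{A, E, F}⁺: AEF→BCD adds B, C, D → {A, B, C, D, E, F}. Minimal: {E, F}⁺ = {E, F}; {A, F}⁺ = {A, F}; {A, E}⁺ = {A, E} — none reach the full schema.
{C, E, F}⁺: CEF→AB adds A, B; AEF→BCD adds D → {A, B, C, D, E, F}. Minimal: {E, F}⁺ = {E, F}; {C, F}⁺ = {C, F}; {C, E}⁺ = {C, E} — none reach the full schema.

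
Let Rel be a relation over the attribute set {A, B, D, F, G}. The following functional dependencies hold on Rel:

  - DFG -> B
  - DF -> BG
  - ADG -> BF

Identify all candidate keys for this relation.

Attributes A, D never appear on any right-hand side, so every candidate key must contain {A, D}.
{A, D}⁺ = {A, D}, which is not all of the schema, so we must add further attributes.
{A, D, F}⁺: DF→BG adds B, G → {A, B, D, F, G}.
{A, D, G}⁺: ADG→BF adds B, F → {A, B, D, F, G}.

ADF, ADG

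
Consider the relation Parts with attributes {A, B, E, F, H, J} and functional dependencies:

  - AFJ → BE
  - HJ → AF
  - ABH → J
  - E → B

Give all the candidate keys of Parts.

Attribute H never appears on the right-hand side of any dependency, so H must belong to every candidate key.
{H}⁺ = {H}, which is not all of the schema, so we must add further attributes.
{H, J}⁺: HJ→AF adds A, F; AFJ→BE adds B, E → {A, B, E, F, H, J}.
{A, B, H}⁺: ABH→J adds J; HJ→AF adds F; AFJ→BE adds E → {A, B, E, F, H, J}.
{A, E, H}⁺: E→B adds B; ABH→J adds J; HJ→AF adds F → {A, B, E, F, H, J}.
Any other superkey contains one of these as a subset, so there are no further candidate keys.

{H, J}, {A, B, H}, {A, E, H}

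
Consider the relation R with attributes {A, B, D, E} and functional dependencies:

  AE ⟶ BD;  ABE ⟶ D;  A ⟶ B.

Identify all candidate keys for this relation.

{A, E}

Attributes A, E never appear on any right-hand side, so every candidate key must contain {A, E}.
{A, E}⁺ = {A, B, D, E}, which is all of the schema, so {A, E} is the only candidate key.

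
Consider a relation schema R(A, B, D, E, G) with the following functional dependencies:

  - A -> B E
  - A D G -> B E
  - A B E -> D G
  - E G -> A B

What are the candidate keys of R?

(A); (E, G)

{A}⁺: A→BE adds B, E; ABE→DG adds D, G → {A, B, D, E, G}.
{E, G}⁺: EG→AB adds A, B; ABE→DG adds D → {A, B, D, E, G}. Minimal: {G}⁺ = {G}; {E}⁺ = {E} — none reach the full schema.
Any other superkey contains one of these as a subset, so there are no further candidate keys.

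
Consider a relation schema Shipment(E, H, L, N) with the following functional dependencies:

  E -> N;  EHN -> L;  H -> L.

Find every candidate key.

Attributes E, H never appear on any right-hand side, so every candidate key must contain {E, H}.
{E, H}⁺ = {E, H, L, N}, which is all of the schema, so {E, H} is the only candidate key.

(E, H)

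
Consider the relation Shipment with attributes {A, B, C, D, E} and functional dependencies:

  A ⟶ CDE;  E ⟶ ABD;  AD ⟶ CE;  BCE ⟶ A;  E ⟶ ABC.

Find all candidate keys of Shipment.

{A}⁺: A→CDE adds C, D, E; E→ABD adds B → {A, B, C, D, E}.
{E}⁺: E→ABD adds A, B, D; AD→CE adds C → {A, B, C, D, E}.
Any other superkey contains one of these as a subset, so there are no further candidate keys.

(A), (E)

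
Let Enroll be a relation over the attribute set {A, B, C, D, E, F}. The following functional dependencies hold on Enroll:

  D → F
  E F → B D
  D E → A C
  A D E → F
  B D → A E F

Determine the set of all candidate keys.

{B, D}⁺: D→F adds F; BD→AEF adds A, E; DE→AC adds C → {A, B, C, D, E, F}.
{D, E}⁺: D→F adds F; EF→BD adds B; DE→AC adds A, C → {A, B, C, D, E, F}.
{E, F}⁺: EF→BD adds B, D; DE→AC adds A, C → {A, B, C, D, E, F}.

{B, D}, {D, E}, {E, F}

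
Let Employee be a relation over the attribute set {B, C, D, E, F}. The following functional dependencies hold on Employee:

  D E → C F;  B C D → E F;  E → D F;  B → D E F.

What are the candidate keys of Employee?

{B}

Attribute B never appears on the right-hand side of any dependency, so B must belong to every candidate key.
{B}⁺ = {B, C, D, E, F}, which is all of the schema, so {B} is the only candidate key.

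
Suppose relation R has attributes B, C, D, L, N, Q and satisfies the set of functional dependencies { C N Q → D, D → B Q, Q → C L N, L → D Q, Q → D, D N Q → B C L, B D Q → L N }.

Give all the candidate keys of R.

(D), (L), (Q)

{D}⁺: D→BQ adds B, Q; Q→CLN adds C, L, N → {B, C, D, L, N, Q}.
{L}⁺: L→DQ adds D, Q; D→BQ adds B; Q→CLN adds C, N → {B, C, D, L, N, Q}.
{Q}⁺: Q→CLN adds C, L, N; L→DQ adds D; DNQ→BCL adds B → {B, C, D, L, N, Q}.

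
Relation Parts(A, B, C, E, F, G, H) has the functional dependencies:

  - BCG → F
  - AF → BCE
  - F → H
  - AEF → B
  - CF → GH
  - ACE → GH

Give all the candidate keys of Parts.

{A, F}⁺: AF→BCE adds B, C, E; F→H adds H; CF→GH adds G → {A, B, C, E, F, G, H}. Minimal: {F}⁺ = {F, H}; {A}⁺ = {A} — none reach the full schema.
{A, B, C, E}⁺: ACE→GH adds G, H; BCG→F adds F → {A, B, C, E, F, G, H}. Minimal: {B, C, E}⁺ = {B, C, E}; {A, C, E}⁺ = {A, C, E, G, H}; {A, B, E}⁺ = {A, B, E}; … — none reach the full schema.
{A, B, C, G}⁺: BCG→F adds F; AF→BCE adds E; F→H adds H → {A, B, C, E, F, G, H}. Minimal: {B, C, G}⁺ = {B, C, F, G, H}; {A, C, G}⁺ = {A, C, G}; {A, B, G}⁺ = {A, B, G}; … — none reach the full schema.

(A, F), (A, B, C, E), (A, B, C, G)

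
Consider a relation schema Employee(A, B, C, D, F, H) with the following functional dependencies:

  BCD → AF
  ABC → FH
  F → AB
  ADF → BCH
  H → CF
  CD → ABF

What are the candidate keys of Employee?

{C, D}⁺: CD→ABF adds A, B, F; ABC→FH adds H → {A, B, C, D, F, H}. Minimal: {D}⁺ = {D}; {C}⁺ = {C} — none reach the full schema.
{D, F}⁺: F→AB adds A, B; ADF→BCH adds C, H → {A, B, C, D, F, H}. Minimal: {F}⁺ = {A, B, F}; {D}⁺ = {D} — none reach the full schema.
{D, H}⁺: H→CF adds C, F; CD→ABF adds A, B → {A, B, C, D, F, H}. Minimal: {H}⁺ = {A, B, C, F, H}; {D}⁺ = {D} — none reach the full schema.

{C, D}, {D, F}, {D, H}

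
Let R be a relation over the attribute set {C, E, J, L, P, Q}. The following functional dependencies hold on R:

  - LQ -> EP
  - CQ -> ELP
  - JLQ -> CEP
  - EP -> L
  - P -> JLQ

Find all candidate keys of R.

{P}, {C, Q}, {L, Q}

{P}⁺: P→JLQ adds J, L, Q; LQ→EP adds E; JLQ→CEP adds C → {C, E, J, L, P, Q}.
{C, Q}⁺: CQ→ELP adds E, L, P; P→JLQ adds J → {C, E, J, L, P, Q}. Minimal: {Q}⁺ = {Q}; {C}⁺ = {C} — none reach the full schema.
{L, Q}⁺: LQ→EP adds E, P; P→JLQ adds J; JLQ→CEP adds C → {C, E, J, L, P, Q}. Minimal: {Q}⁺ = {Q}; {L}⁺ = {L} — none reach the full schema.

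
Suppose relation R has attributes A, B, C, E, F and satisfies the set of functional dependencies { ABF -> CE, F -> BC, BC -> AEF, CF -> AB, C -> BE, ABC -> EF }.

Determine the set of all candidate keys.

{C}⁺: C→BE adds B, E; BC→AEF adds A, F → {A, B, C, E, F}.
{F}⁺: F→BC adds B, C; BC→AEF adds A, E → {A, B, C, E, F}.

(C), (F)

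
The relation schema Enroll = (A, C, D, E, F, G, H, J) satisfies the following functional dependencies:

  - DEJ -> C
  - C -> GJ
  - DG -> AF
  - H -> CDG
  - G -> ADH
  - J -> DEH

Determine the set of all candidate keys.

{C}, {G}, {H}, {J}

{C}⁺: C→GJ adds G, J; G→ADH adds A, D, H; J→DEH adds E; DG→AF adds F → {A, C, D, E, F, G, H, J}.
{G}⁺: G→ADH adds A, D, H; DG→AF adds F; H→CDG adds C; C→GJ adds J; J→DEH adds E → {A, C, D, E, F, G, H, J}.
{H}⁺: H→CDG adds C, D, G; G→ADH adds A; C→GJ adds J; DG→AF adds F; J→DEH adds E → {A, C, D, E, F, G, H, J}.
{J}⁺: J→DEH adds D, E, H; DEJ→C adds C; C→GJ adds G; DG→AF adds A, F → {A, C, D, E, F, G, H, J}.
Any other superkey contains one of these as a subset, so there are no further candidate keys.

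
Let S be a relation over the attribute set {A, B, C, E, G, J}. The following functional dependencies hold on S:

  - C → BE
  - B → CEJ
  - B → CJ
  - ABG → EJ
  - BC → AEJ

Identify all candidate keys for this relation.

BG, CG

Attribute G never appears on the right-hand side of any dependency, so G must belong to every candidate key.
{G}⁺ = {G}, which is not all of the schema, so we must add further attributes.
{B, G}⁺: B→CEJ adds C, E, J; BC→AEJ adds A → {A, B, C, E, G, J}. Minimal: {G}⁺ = {G}; {B}⁺ = {A, B, C, E, J} — none reach the full schema.
{C, G}⁺: C→BE adds B, E; B→CEJ adds J; BC→AEJ adds A → {A, B, C, E, G, J}. Minimal: {G}⁺ = {G}; {C}⁺ = {A, B, C, E, J} — none reach the full schema.
Any other superkey contains one of these as a subset, so there are no further candidate keys.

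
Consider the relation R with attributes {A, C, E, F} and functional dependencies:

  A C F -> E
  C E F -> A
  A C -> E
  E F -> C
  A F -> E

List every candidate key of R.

(A, F); (E, F)

{A, F}⁺: AF→E adds E; EF→C adds C → {A, C, E, F}. Minimal: {F}⁺ = {F}; {A}⁺ = {A} — none reach the full schema.
{E, F}⁺: EF→C adds C; CEF→A adds A → {A, C, E, F}. Minimal: {F}⁺ = {F}; {E}⁺ = {E} — none reach the full schema.
Any other superkey contains one of these as a subset, so there are no further candidate keys.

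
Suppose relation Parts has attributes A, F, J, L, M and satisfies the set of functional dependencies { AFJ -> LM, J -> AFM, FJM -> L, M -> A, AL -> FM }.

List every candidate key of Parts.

{J}

Attribute J never appears on the right-hand side of any dependency, so J must belong to every candidate key.
{J}⁺ = {A, F, J, L, M}, which is all of the schema, so {J} is the only candidate key.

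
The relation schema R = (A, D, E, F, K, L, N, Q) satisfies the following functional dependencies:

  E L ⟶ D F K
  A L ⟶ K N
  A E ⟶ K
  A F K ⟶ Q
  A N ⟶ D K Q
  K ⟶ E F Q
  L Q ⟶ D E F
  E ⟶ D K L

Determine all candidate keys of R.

Attribute A never appears on the right-hand side of any dependency, so A must belong to every candidate key.
{A}⁺ = {A}, which is not all of the schema, so we must add further attributes.
{A, E}⁺: AE→K adds K; K→EFQ adds F, Q; E→DKL adds D, L; AL→KN adds N → {A, D, E, F, K, L, N, Q}. Minimal: {E}⁺ = {D, E, F, K, L, Q}; {A}⁺ = {A} — none reach the full schema.
{A, K}⁺: K→EFQ adds E, F, Q; E→DKL adds D, L; AL→KN adds N → {A, D, E, F, K, L, N, Q}. Minimal: {K}⁺ = {D, E, F, K, L, Q}; {A}⁺ = {A} — none reach the full schema.
{A, L}⁺: AL→KN adds K, N; AN→DKQ adds D, Q; K→EFQ adds E, F → {A, D, E, F, K, L, N, Q}. Minimal: {L}⁺ = {L}; {A}⁺ = {A} — none reach the full schema.
{A, N}⁺: AN→DKQ adds D, K, Q; K→EFQ adds E, F; E→DKL adds L → {A, D, E, F, K, L, N, Q}. Minimal: {N}⁺ = {N}; {A}⁺ = {A} — none reach the full schema.

{A, E}; {A, K}; {A, L}; {A, N}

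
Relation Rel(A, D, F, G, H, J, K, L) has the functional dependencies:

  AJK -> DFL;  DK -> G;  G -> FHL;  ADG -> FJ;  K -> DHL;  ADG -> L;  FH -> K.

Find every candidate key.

Attribute A never appears on the right-hand side of any dependency, so A must belong to every candidate key.
{A}⁺ = {A}, which is not all of the schema, so we must add further attributes.
{A, G}⁺: G→FHL adds F, H, L; FH→K adds K; K→DHL adds D; ADG→FJ adds J → {A, D, F, G, H, J, K, L}.
{A, K}⁺: K→DHL adds D, H, L; DK→G adds G; G→FHL adds F; ADG→FJ adds J → {A, D, F, G, H, J, K, L}.
{A, F, H}⁺: FH→K adds K; K→DHL adds D, L; DK→G adds G; ADG→FJ adds J → {A, D, F, G, H, J, K, L}.

(A, G); (A, K); (A, F, H)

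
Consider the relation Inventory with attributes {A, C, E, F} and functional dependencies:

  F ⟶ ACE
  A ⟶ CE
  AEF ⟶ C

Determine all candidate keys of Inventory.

Attribute F never appears on the right-hand side of any dependency, so F must belong to every candidate key.
{F}⁺ = {A, C, E, F}, which is all of the schema, so {F} is the only candidate key.

{F}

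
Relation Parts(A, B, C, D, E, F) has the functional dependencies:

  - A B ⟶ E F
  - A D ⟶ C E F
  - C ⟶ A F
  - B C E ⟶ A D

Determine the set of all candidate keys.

(B, C), (A, B, D)

{B, C}⁺: C→AF adds A, F; AB→EF adds E; BCE→AD adds D → {A, B, C, D, E, F}. Minimal: {C}⁺ = {A, C, F}; {B}⁺ = {B} — none reach the full schema.
{A, B, D}⁺: AB→EF adds E, F; AD→CEF adds C → {A, B, C, D, E, F}. Minimal: {B, D}⁺ = {B, D}; {A, D}⁺ = {A, C, D, E, F}; {A, B}⁺ = {A, B, E, F} — none reach the full schema.
Any other superkey contains one of these as a subset, so there are no further candidate keys.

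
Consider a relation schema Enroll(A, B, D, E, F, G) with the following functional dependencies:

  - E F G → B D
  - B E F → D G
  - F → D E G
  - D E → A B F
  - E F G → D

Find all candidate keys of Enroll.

F; DE

{F}⁺: F→DEG adds D, E, G; DE→ABF adds A, B → {A, B, D, E, F, G}.
{D, E}⁺: DE→ABF adds A, B, F; BEF→DG adds G → {A, B, D, E, F, G}. Minimal: {E}⁺ = {E}; {D}⁺ = {D} — none reach the full schema.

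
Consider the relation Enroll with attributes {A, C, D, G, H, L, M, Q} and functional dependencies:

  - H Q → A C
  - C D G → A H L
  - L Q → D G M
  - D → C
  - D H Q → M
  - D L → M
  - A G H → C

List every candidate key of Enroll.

Attribute Q never appears on the right-hand side of any dependency, so Q must belong to every candidate key.
{Q}⁺ = {Q}, which is not all of the schema, so we must add further attributes.
{L, Q}⁺: LQ→DGM adds D, G, M; D→C adds C; CDG→AHL adds A, H → {A, C, D, G, H, L, M, Q}. Minimal: {Q}⁺ = {Q}; {L}⁺ = {L} — none reach the full schema.
{D, G, Q}⁺: D→C adds C; CDG→AHL adds A, H, L; LQ→DGM adds M → {A, C, D, G, H, L, M, Q}. Minimal: {G, Q}⁺ = {G, Q}; {D, Q}⁺ = {C, D, Q}; {D, G}⁺ = {A, C, D, G, H, L, M} — none reach the full schema.
Any other superkey contains one of these as a subset, so there are no further candidate keys.

{L, Q}, {D, G, Q}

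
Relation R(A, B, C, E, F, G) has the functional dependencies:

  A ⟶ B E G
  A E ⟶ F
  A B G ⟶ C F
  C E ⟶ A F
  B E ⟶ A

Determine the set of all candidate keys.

{A}⁺: A→BEG adds B, E, G; AE→F adds F; ABG→CF adds C → {A, B, C, E, F, G}.
{B, E}⁺: BE→A adds A; A→BEG adds G; AE→F adds F; ABG→CF adds C → {A, B, C, E, F, G}. Minimal: {E}⁺ = {E}; {B}⁺ = {B} — none reach the full schema.
{C, E}⁺: CE→AF adds A, F; A→BEG adds B, G → {A, B, C, E, F, G}. Minimal: {E}⁺ = {E}; {C}⁺ = {C} — none reach the full schema.

(A), (B, E), (C, E)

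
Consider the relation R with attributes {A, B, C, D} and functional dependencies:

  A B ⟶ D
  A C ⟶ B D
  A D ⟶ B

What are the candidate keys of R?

(A, C)

Attributes A, C never appear on any right-hand side, so every candidate key must contain {A, C}.
{A, C}⁺ = {A, B, C, D}, which is all of the schema, so {A, C} is the only candidate key.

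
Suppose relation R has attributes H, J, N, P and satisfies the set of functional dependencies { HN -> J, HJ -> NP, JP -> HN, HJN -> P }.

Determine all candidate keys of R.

(H, J); (H, N); (J, P)

{H, J}⁺: HJ→NP adds N, P → {H, J, N, P}.
{H, N}⁺: HN→J adds J; HJ→NP adds P → {H, J, N, P}.
{J, P}⁺: JP→HN adds H, N → {H, J, N, P}.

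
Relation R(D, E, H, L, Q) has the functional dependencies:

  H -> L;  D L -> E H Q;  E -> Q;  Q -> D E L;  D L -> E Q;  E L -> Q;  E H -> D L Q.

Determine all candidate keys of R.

{E}⁺: E→Q adds Q; Q→DEL adds D, L; DL→EHQ adds H → {D, E, H, L, Q}.
{Q}⁺: Q→DEL adds D, E, L; DL→EHQ adds H → {D, E, H, L, Q}.
{D, H}⁺: H→L adds L; DL→EHQ adds E, Q → {D, E, H, L, Q}. Minimal: {H}⁺ = {H, L}; {D}⁺ = {D} — none reach the full schema.
{D, L}⁺: DL→EHQ adds E, H, Q → {D, E, H, L, Q}. Minimal: {L}⁺ = {L}; {D}⁺ = {D} — none reach the full schema.

E, Q, DH, DL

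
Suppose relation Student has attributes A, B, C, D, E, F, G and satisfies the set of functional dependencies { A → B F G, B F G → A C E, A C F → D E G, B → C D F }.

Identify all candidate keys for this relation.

{A}, {B, G}

{A}⁺: A→BFG adds B, F, G; BFG→ACE adds C, E; ACF→DEG adds D → {A, B, C, D, E, F, G}.
{B, G}⁺: B→CDF adds C, D, F; BFG→ACE adds A, E → {A, B, C, D, E, F, G}. Minimal: {G}⁺ = {G}; {B}⁺ = {B, C, D, F} — none reach the full schema.
Any other superkey contains one of these as a subset, so there are no further candidate keys.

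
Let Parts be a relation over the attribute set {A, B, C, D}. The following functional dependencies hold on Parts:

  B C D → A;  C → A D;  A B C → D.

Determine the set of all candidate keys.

Attributes B, C never appear on any right-hand side, so every candidate key must contain {B, C}.
{B, C}⁺ = {A, B, C, D}, which is all of the schema, so {B, C} is the only candidate key.

{B, C}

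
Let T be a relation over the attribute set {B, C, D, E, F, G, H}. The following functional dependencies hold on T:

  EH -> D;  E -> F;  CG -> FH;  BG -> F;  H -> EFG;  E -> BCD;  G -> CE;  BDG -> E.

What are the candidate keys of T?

{G}⁺: G→CE adds C, E; E→F adds F; CG→FH adds H; E→BCD adds B, D → {B, C, D, E, F, G, H}.
{H}⁺: H→EFG adds E, F, G; E→BCD adds B, C, D → {B, C, D, E, F, G, H}.

G; H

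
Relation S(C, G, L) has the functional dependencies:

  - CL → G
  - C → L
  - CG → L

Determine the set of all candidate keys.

Attribute C never appears on the right-hand side of any dependency, so C must belong to every candidate key.
{C}⁺ = {C, G, L}, which is all of the schema, so {C} is the only candidate key.

(C)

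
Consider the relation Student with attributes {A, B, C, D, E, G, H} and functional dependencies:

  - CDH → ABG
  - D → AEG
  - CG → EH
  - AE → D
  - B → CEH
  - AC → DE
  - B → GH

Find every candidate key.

{A, B}⁺: B→CEH adds C, E, H; AC→DE adds D; B→GH adds G → {A, B, C, D, E, G, H}. Minimal: {B}⁺ = {B, C, E, G, H}; {A}⁺ = {A} — none reach the full schema.
{A, C}⁺: AC→DE adds D, E; D→AEG adds G; CG→EH adds H; CDH→ABG adds B → {A, B, C, D, E, G, H}. Minimal: {C}⁺ = {C}; {A}⁺ = {A} — none reach the full schema.
{B, D}⁺: D→AEG adds A, E, G; B→CEH adds C, H → {A, B, C, D, E, G, H}. Minimal: {D}⁺ = {A, D, E, G}; {B}⁺ = {B, C, E, G, H} — none reach the full schema.
{C, D}⁺: D→AEG adds A, E, G; CG→EH adds H; CDH→ABG adds B → {A, B, C, D, E, G, H}. Minimal: {D}⁺ = {A, D, E, G}; {C}⁺ = {C} — none reach the full schema.
Any other superkey contains one of these as a subset, so there are no further candidate keys.

(A, B), (A, C), (B, D), (C, D)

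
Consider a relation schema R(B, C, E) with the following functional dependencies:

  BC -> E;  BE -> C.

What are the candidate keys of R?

{B, C}, {B, E}

Attribute B never appears on the right-hand side of any dependency, so B must belong to every candidate key.
{B}⁺ = {B}, which is not all of the schema, so we must add further attributes.
{B, C}⁺: BC→E adds E → {B, C, E}. Minimal: {C}⁺ = {C}; {B}⁺ = {B} — none reach the full schema.
{B, E}⁺: BE→C adds C → {B, C, E}. Minimal: {E}⁺ = {E}; {B}⁺ = {B} — none reach the full schema.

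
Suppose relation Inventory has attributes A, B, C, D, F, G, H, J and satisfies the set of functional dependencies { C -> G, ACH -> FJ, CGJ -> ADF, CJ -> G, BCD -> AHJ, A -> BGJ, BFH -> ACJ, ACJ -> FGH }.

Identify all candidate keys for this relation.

{A, C}⁺: C→G adds G; A→BGJ adds B, J; ACJ→FGH adds F, H; CGJ→ADF adds D → {A, B, C, D, F, G, H, J}. Minimal: {C}⁺ = {C, G}; {A}⁺ = {A, B, G, J} — none reach the full schema.
{C, J}⁺: C→G adds G; CGJ→ADF adds A, D, F; A→BGJ adds B; ACJ→FGH adds H → {A, B, C, D, F, G, H, J}. Minimal: {J}⁺ = {J}; {C}⁺ = {C, G} — none reach the full schema.
{A, F, H}⁺: A→BGJ adds B, G, J; BFH→ACJ adds C; CGJ→ADF adds D → {A, B, C, D, F, G, H, J}. Minimal: {F, H}⁺ = {F, H}; {A, H}⁺ = {A, B, G, H, J}; {A, F}⁺ = {A, B, F, G, J} — none reach the full schema.
{B, C, D}⁺: C→G adds G; BCD→AHJ adds A, H, J; ACJ→FGH adds F → {A, B, C, D, F, G, H, J}. Minimal: {C, D}⁺ = {C, D, G}; {B, D}⁺ = {B, D}; {B, C}⁺ = {B, C, G} — none reach the full schema.
{B, F, H}⁺: BFH→ACJ adds A, C, J; ACJ→FGH adds G; CGJ→ADF adds D → {A, B, C, D, F, G, H, J}. Minimal: {F, H}⁺ = {F, H}; {B, H}⁺ = {B, H}; {B, F}⁺ = {B, F} — none reach the full schema.

AC, CJ, AFH, BCD, BFH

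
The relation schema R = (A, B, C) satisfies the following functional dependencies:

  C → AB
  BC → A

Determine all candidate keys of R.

{C}

{C}⁺: C→AB adds A, B → {A, B, C}.
No other minimal superkey exists.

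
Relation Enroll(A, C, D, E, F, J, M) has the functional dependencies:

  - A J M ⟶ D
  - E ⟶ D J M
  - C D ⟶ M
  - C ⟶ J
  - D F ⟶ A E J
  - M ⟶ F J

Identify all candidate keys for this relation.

(C, D), (C, E), (A, C, M)

{C, D}⁺: CD→M adds M; C→J adds J; M→FJ adds F; DF→AEJ adds A, E → {A, C, D, E, F, J, M}. Minimal: {D}⁺ = {D}; {C}⁺ = {C, J} — none reach the full schema.
{C, E}⁺: E→DJM adds D, J, M; M→FJ adds F; DF→AEJ adds A → {A, C, D, E, F, J, M}. Minimal: {E}⁺ = {A, D, E, F, J, M}; {C}⁺ = {C, J} — none reach the full schema.
{A, C, M}⁺: C→J adds J; M→FJ adds F; AJM→D adds D; DF→AEJ adds E → {A, C, D, E, F, J, M}. Minimal: {C, M}⁺ = {C, F, J, M}; {A, M}⁺ = {A, D, E, F, J, M}; {A, C}⁺ = {A, C, J} — none reach the full schema.
Any other superkey contains one of these as a subset, so there are no further candidate keys.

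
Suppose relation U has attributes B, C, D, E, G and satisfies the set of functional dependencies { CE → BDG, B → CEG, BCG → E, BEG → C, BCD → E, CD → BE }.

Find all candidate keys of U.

B, CD, CE

{B}⁺: B→CEG adds C, E, G; CE→BDG adds D → {B, C, D, E, G}.
{C, D}⁺: CD→BE adds B, E; CE→BDG adds G → {B, C, D, E, G}. Minimal: {D}⁺ = {D}; {C}⁺ = {C} — none reach the full schema.
{C, E}⁺: CE→BDG adds B, D, G → {B, C, D, E, G}. Minimal: {E}⁺ = {E}; {C}⁺ = {C} — none reach the full schema.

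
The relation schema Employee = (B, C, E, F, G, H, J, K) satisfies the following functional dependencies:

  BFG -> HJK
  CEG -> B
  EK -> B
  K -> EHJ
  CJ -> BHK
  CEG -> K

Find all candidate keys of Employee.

BCFG, CEFG, CFGJ, CFGK

Attributes C, F, G never appear on any right-hand side, so every candidate key must contain {C, F, G}.
{C, F, G}⁺ = {C, F, G}, which is not all of the schema, so we must add further attributes.
{B, C, F, G}⁺: BFG→HJK adds H, J, K; K→EHJ adds E → {B, C, E, F, G, H, J, K}. Minimal: {C, F, G}⁺ = {C, F, G}; {B, F, G}⁺ = {B, E, F, G, H, J, K}; {B, C, G}⁺ = {B, C, G}; … — none reach the full schema.
{C, E, F, G}⁺: CEG→B adds B; CEG→K adds K; BFG→HJK adds H, J → {B, C, E, F, G, H, J, K}. Minimal: {E, F, G}⁺ = {E, F, G}; {C, F, G}⁺ = {C, F, G}; {C, E, G}⁺ = {B, C, E, G, H, J, K}; … — none reach the full schema.
{C, F, G, J}⁺: CJ→BHK adds B, H, K; K→EHJ adds E → {B, C, E, F, G, H, J, K}. Minimal: {F, G, J}⁺ = {F, G, J}; {C, G, J}⁺ = {B, C, E, G, H, J, K}; {C, F, J}⁺ = {B, C, E, F, H, J, K}; … — none reach the full schema.
{C, F, G, K}⁺: K→EHJ adds E, H, J; CJ→BHK adds B → {B, C, E, F, G, H, J, K}. Minimal: {F, G, K}⁺ = {B, E, F, G, H, J, K}; {C, G, K}⁺ = {B, C, E, G, H, J, K}; {C, F, K}⁺ = {B, C, E, F, H, J, K}; … — none reach the full schema.
Any other superkey contains one of these as a subset, so there are no further candidate keys.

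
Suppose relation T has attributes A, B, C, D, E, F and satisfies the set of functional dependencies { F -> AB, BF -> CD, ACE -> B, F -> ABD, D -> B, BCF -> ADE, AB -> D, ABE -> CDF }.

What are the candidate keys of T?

{F}; {A, B, E}; {A, C, E}; {A, D, E}

{F}⁺: F→AB adds A, B; BF→CD adds C, D; BCF→ADE adds E → {A, B, C, D, E, F}.
{A, B, E}⁺: AB→D adds D; ABE→CDF adds C, F → {A, B, C, D, E, F}. Minimal: {B, E}⁺ = {B, E}; {A, E}⁺ = {A, E}; {A, B}⁺ = {A, B, D} — none reach the full schema.
{A, C, E}⁺: ACE→B adds B; AB→D adds D; ABE→CDF adds F → {A, B, C, D, E, F}. Minimal: {C, E}⁺ = {C, E}; {A, E}⁺ = {A, E}; {A, C}⁺ = {A, C} — none reach the full schema.
{A, D, E}⁺: D→B adds B; ABE→CDF adds C, F → {A, B, C, D, E, F}. Minimal: {D, E}⁺ = {B, D, E}; {A, E}⁺ = {A, E}; {A, D}⁺ = {A, B, D} — none reach the full schema.
Any other superkey contains one of these as a subset, so there are no further candidate keys.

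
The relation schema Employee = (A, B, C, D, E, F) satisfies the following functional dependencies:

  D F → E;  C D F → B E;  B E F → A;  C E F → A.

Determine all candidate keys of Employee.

{C, D, F}

Attributes C, D, F never appear on any right-hand side, so every candidate key must contain {C, D, F}.
{C, D, F}⁺ = {A, B, C, D, E, F}, which is all of the schema, so {C, D, F} is the only candidate key.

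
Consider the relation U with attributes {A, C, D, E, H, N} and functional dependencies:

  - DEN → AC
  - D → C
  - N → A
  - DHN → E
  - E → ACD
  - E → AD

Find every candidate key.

Attributes H, N never appear on any right-hand side, so every candidate key must contain {H, N}.
{H, N}⁺ = {A, H, N}, which is not all of the schema, so we must add further attributes.
{D, H, N}⁺: D→C adds C; N→A adds A; DHN→E adds E → {A, C, D, E, H, N}.
{E, H, N}⁺: N→A adds A; E→ACD adds C, D → {A, C, D, E, H, N}.
Any other superkey contains one of these as a subset, so there are no further candidate keys.

{D, H, N}, {E, H, N}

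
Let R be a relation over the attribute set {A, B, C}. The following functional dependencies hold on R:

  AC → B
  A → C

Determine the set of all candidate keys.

A

Attribute A never appears on the right-hand side of any dependency, so A must belong to every candidate key.
{A}⁺ = {A, B, C}, which is all of the schema, so {A} is the only candidate key.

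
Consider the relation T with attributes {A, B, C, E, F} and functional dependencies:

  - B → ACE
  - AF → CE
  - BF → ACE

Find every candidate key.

(B, F)

Attributes B, F never appear on any right-hand side, so every candidate key must contain {B, F}.
{B, F}⁺ = {A, B, C, E, F}, which is all of the schema, so {B, F} is the only candidate key.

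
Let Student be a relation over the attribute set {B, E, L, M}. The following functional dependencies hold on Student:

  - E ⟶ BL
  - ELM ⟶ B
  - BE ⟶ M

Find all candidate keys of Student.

{E}⁺: E→BL adds B, L; BE→M adds M → {B, E, L, M}.

{E}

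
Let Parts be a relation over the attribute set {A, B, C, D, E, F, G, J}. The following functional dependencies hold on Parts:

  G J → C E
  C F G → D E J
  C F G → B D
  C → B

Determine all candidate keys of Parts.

(A, C, F, G); (A, F, G, J)

Attributes A, F, G never appear on any right-hand side, so every candidate key must contain {A, F, G}.
{A, F, G}⁺ = {A, F, G}, which is not all of the schema, so we must add further attributes.
{A, C, F, G}⁺: CFG→DEJ adds D, E, J; CFG→BD adds B → {A, B, C, D, E, F, G, J}. Minimal: {C, F, G}⁺ = {B, C, D, E, F, G, J}; {A, F, G}⁺ = {A, F, G}; {A, C, G}⁺ = {A, B, C, G}; … — none reach the full schema.
{A, F, G, J}⁺: GJ→CE adds C, E; CFG→DEJ adds D; CFG→BD adds B → {A, B, C, D, E, F, G, J}. Minimal: {F, G, J}⁺ = {B, C, D, E, F, G, J}; {A, G, J}⁺ = {A, B, C, E, G, J}; {A, F, J}⁺ = {A, F, J}; … — none reach the full schema.
Any other superkey contains one of these as a subset, so there are no further candidate keys.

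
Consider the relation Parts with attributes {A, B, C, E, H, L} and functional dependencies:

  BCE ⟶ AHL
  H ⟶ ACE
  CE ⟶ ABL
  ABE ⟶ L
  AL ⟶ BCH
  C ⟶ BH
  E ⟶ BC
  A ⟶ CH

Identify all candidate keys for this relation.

{A}⁺: A→CH adds C, H; H→ACE adds E; CE→ABL adds B, L → {A, B, C, E, H, L}.
{C}⁺: C→BH adds B, H; H→ACE adds A, E; CE→ABL adds L → {A, B, C, E, H, L}.
{E}⁺: E→BC adds B, C; BCE→AHL adds A, H, L → {A, B, C, E, H, L}.
{H}⁺: H→ACE adds A, C, E; CE→ABL adds B, L → {A, B, C, E, H, L}.

(A); (C); (E); (H)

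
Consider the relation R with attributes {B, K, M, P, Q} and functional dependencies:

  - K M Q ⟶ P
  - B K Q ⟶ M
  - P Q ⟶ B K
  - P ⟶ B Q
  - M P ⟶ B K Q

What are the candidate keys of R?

{P}⁺: P→BQ adds B, Q; PQ→BK adds K; BKQ→M adds M → {B, K, M, P, Q}.
{B, K, Q}⁺: BKQ→M adds M; KMQ→P adds P → {B, K, M, P, Q}. Minimal: {K, Q}⁺ = {K, Q}; {B, Q}⁺ = {B, Q}; {B, K}⁺ = {B, K} — none reach the full schema.
{K, M, Q}⁺: KMQ→P adds P; PQ→BK adds B → {B, K, M, P, Q}. Minimal: {M, Q}⁺ = {M, Q}; {K, Q}⁺ = {K, Q}; {K, M}⁺ = {K, M} — none reach the full schema.
Any other superkey contains one of these as a subset, so there are no further candidate keys.

{P}, {B, K, Q}, {K, M, Q}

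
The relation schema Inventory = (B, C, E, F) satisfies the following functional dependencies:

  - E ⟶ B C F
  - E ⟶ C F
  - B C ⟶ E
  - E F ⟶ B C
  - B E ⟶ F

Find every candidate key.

E; BC

{E}⁺: E→BCF adds B, C, F → {B, C, E, F}.
{B, C}⁺: BC→E adds E; BE→F adds F → {B, C, E, F}.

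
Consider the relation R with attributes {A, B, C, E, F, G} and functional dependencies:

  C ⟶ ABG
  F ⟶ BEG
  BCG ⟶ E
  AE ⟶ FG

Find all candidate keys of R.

{C}

Attribute C never appears on the right-hand side of any dependency, so C must belong to every candidate key.
{C}⁺ = {A, B, C, E, F, G}, which is all of the schema, so {C} is the only candidate key.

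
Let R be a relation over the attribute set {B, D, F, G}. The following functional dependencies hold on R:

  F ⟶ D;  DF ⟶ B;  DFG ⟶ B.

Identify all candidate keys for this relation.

(F, G)

Attributes F, G never appear on any right-hand side, so every candidate key must contain {F, G}.
{F, G}⁺ = {B, D, F, G}, which is all of the schema, so {F, G} is the only candidate key.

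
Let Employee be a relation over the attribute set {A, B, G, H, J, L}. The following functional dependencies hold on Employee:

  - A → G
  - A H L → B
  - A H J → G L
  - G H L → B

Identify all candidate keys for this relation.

Attributes A, H, J never appear on any right-hand side, so every candidate key must contain {A, H, J}.
{A, H, J}⁺ = {A, B, G, H, J, L}, which is all of the schema, so {A, H, J} is the only candidate key.

AHJ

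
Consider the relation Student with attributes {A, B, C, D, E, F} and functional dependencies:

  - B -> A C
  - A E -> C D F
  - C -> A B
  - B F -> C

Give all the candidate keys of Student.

{A, E}⁺: AE→CDF adds C, D, F; C→AB adds B → {A, B, C, D, E, F}. Minimal: {E}⁺ = {E}; {A}⁺ = {A} — none reach the full schema.
{B, E}⁺: B→AC adds A, C; AE→CDF adds D, F → {A, B, C, D, E, F}. Minimal: {E}⁺ = {E}; {B}⁺ = {A, B, C} — none reach the full schema.
{C, E}⁺: C→AB adds A, B; AE→CDF adds D, F → {A, B, C, D, E, F}. Minimal: {E}⁺ = {E}; {C}⁺ = {A, B, C} — none reach the full schema.

(A, E), (B, E), (C, E)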